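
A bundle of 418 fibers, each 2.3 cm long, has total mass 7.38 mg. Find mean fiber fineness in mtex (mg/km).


Formula: fineness (mtex) = mass (mg) / total length (km) = (mass_mg / total_length_m) * 1000
Step 1: Convert fiber length: 2.3 cm = 0.023 m
Step 2: Total fiber length = 418 * 0.023 = 9.614 m
Step 3: Linear density = 7.38 mg / 9.614 m = 0.7676 mg/m
Step 4: fineness = 0.7676 * 1000 = 767.6 mtex

767.6 mtex


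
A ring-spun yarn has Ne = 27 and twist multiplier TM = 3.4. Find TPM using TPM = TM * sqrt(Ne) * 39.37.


Formula: TPM = TM * sqrt(Ne) * 39.37
Step 1: sqrt(Ne) = sqrt(27) = 5.1962
Step 2: TM * sqrt(Ne) = 3.4 * 5.1962 = 17.6671
Step 3: TPM = 17.6671 * 39.37 = 696 twists/m

696 twists/m


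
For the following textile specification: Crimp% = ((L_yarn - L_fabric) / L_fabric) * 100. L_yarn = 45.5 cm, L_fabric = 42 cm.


Formula: Crimp% = ((L_yarn - L_fabric) / L_fabric) * 100
Step 1: Extension = 45.5 - 42 = 3.5 cm
Step 2: Crimp% = (3.5 / 42) * 100
Step 3: Crimp% = 0.083333 * 100 = 8.3333% ≈ 8.3%

8.3%


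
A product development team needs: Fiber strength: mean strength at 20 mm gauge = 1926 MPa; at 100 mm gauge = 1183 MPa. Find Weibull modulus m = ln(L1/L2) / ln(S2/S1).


Formula: m = ln(L1/L2) / ln(S2/S1)
Step 1: ln(L1/L2) = ln(20/100) = -1.60944
Step 2: S2/S1 = 1183/1926 = 0.61423
Step 3: ln(S2/S1) = ln(0.61423) = -0.48739
Step 4: m = -1.60944 / -0.48739 = 3.30

3.30 (Weibull m)


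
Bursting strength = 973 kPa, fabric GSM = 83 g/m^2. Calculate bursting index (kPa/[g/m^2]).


Formula: Bursting Index = Bursting Strength / Fabric GSM
BI = 973 kPa / 83 g/m^2
BI = 11.723 kPa/(g/m^2)

11.723 kPa/(g/m^2)


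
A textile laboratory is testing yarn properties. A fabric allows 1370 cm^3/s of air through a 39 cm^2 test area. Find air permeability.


Formula: Air Permeability = Airflow / Test Area
AP = 1370 cm^3/s / 39 cm^2
AP = 35.1 cm^3/s/cm^2

35.1 cm^3/s/cm^2


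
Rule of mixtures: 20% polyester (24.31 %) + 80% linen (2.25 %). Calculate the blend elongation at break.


Formula: Blend property = (fraction_A * property_A) + (fraction_B * property_B)
Step 1: Contribution A = 20/100 * 24.31 % = 4.862 %
Step 2: Contribution B = 80/100 * 2.25 % = 1.8 %
Step 3: Blend elongation at break = 4.862 + 1.8 = 6.662 %

6.662 %


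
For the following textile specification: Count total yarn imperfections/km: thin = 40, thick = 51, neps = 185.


Formula: Total = thin places + thick places + neps
Total = 40 + 51 + 185
Total = 276 imperfections/km

276 imperfections/km


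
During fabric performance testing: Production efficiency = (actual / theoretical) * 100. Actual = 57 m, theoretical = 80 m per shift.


Formula: Efficiency% = (Actual output / Theoretical output) * 100
Efficiency% = (57 / 80) * 100
Efficiency% = 0.7125 * 100 = 71.25% ≈ 71.3%

71.3%


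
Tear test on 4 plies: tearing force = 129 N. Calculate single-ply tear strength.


Formula: Per-ply strength = Total force / Number of plies
Per-ply = 129 N / 4
Per-ply = 32.25 N

32.25 N


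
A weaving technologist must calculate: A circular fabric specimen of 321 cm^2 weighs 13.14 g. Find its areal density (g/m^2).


Formula: GSM = mass_g / area_m2
Step 1: Convert area: 321 cm^2 = 321 / 10000 = 0.0321 m^2
Step 2: GSM = 13.14 g / 0.0321 m^2 = 409.3 g/m^2

409.3 g/m^2


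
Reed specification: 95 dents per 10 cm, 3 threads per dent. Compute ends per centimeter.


Formula: EPC = (dents per 10 cm * ends per dent) / 10
Step 1: Total ends per 10 cm = 95 * 3 = 285
Step 2: EPC = 285 / 10 = 28.5 ends/cm

28.5 ends/cm


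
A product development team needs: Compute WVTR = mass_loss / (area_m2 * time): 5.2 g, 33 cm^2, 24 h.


Formula: WVTR = mass_loss / (area * time)
Step 1: Convert area: 33 cm^2 = 0.0033 m^2
Step 2: WVTR = 5.2 g / (0.0033 m^2 * 24 h)
Step 3: WVTR = 5.2 / 0.0792 = 65.7 g/m^2/h

65.7 g/m^2/h


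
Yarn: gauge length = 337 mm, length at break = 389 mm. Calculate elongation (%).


Formula: Elongation (%) = ((L_break - L0) / L0) * 100
Step 1: Extension = 389 - 337 = 52 mm
Step 2: Elongation = (52 / 337) * 100
Step 3: Elongation = 0.154303 * 100 = 15.4303% ≈ 15.4%

15.4%


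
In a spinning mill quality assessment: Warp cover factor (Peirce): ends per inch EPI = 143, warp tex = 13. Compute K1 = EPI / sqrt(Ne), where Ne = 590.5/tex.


Formula: K1 = EPI / sqrt(Ne), with Ne = 590.5 / tex_warp
Step 1: Ne = 590.5 / 13 = 45.423
Step 2: sqrt(Ne) = sqrt(45.423) = 6.7397
Step 3: K1 = 143 / 6.7397 = 21.2

21.2


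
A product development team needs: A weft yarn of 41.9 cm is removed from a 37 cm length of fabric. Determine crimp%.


Formula: Crimp% = ((L_yarn - L_fabric) / L_fabric) * 100
Step 1: Extension = 41.9 - 37 = 4.9 cm
Step 2: Crimp% = (4.9 / 37) * 100
Step 3: Crimp% = 0.132432 * 100 = 13.2432% ≈ 13.2%

13.2%


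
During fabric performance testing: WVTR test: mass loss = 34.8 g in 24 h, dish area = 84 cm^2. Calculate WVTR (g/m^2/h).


Formula: WVTR = mass_loss / (area * time)
Step 1: Convert area: 84 cm^2 = 0.0084 m^2
Step 2: WVTR = 34.8 g / (0.0084 m^2 * 24 h)
Step 3: WVTR = 34.8 / 0.2016 = 172.6 g/m^2/h

172.6 g/m^2/h


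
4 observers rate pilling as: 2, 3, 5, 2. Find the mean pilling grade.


Formula: Mean = sum / count
Sum = 2 + 3 + 5 + 2 = 12
Mean = 12 / 4 = 3.0

3.0


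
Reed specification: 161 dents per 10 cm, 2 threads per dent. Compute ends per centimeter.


Formula: EPC = (dents per 10 cm * ends per dent) / 10
Step 1: Total ends per 10 cm = 161 * 2 = 322
Step 2: EPC = 322 / 10 = 32.2 ends/cm

32.2 ends/cm


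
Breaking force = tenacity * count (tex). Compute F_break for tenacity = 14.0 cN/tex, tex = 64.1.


Formula: Breaking force = Tenacity * Linear density
F = 14.0 cN/tex * 64.1 tex
F = 897.40 cN

897.40 cN


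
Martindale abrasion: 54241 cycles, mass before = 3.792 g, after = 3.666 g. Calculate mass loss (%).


Formula: Mass loss% = ((m_before - m_after) / m_before) * 100
Step 1: Mass loss = 3.792 - 3.666 = 0.126 g
Step 2: Ratio = 0.126 / 3.792 = 0.0332278
Step 3: Mass loss% = 0.0332278 * 100 = 3.32278% ≈ 3.32%

3.32%


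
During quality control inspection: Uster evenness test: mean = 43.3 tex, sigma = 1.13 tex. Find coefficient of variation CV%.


Formula: CV% = (standard deviation / mean) * 100
Step 1: Ratio = 1.13 / 43.3 = 0.026097
Step 2: CV% = 0.026097 * 100 = 2.6097% ≈ 2.6%

2.6%


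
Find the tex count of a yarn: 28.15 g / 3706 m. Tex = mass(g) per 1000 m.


Formula: Tex = (mass_g / length_m) * 1000
Substituting: Tex = (28.15 / 3706) * 1000
Intermediate: 28.15 / 3706 = 0.00759579 g/m
Tex = 0.00759579 * 1000 = 7.60 tex

7.60 tex


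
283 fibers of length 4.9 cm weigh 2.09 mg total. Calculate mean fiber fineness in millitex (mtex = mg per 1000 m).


Formula: fineness (mtex) = mass (mg) / total length (km) = (mass_mg / total_length_m) * 1000
Step 1: Convert fiber length: 4.9 cm = 0.049 m
Step 2: Total fiber length = 283 * 0.049 = 13.867 m
Step 3: Linear density = 2.09 mg / 13.867 m = 0.1507 mg/m
Step 4: fineness = 0.1507 * 1000 = 150.7 mtex

150.7 mtex


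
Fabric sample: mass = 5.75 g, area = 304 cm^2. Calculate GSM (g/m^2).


Formula: GSM = mass_g / area_m2
Step 1: Convert area: 304 cm^2 = 304 / 10000 = 0.0304 m^2
Step 2: GSM = 5.75 g / 0.0304 m^2 = 189.1 g/m^2

189.1 g/m^2


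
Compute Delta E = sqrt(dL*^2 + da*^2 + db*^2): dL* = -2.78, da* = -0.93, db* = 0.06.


Formula: Delta E = sqrt(dL*^2 + da*^2 + db*^2)
Step 1: dL*^2 = (-2.78)^2 = 7.7284
Step 2: da*^2 = (-0.93)^2 = 0.8649
Step 3: db*^2 = 0.06^2 = 0.0036
Step 4: Sum = 7.7284 + 0.8649 + 0.0036 = 8.5969
Step 5: Delta E = sqrt(8.5969) = 2.93

2.93 Delta E


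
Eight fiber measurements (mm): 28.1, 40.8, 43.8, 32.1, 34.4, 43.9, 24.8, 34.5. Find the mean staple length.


Formula: Mean = sum of lengths / count
Sum = 28.1 + 40.8 + 43.8 + 32.1 + 34.4 + 43.9 + 24.8 + 34.5
Sum = 282.4 mm
Mean = 282.4 / 8 = 35.30 mm

35.30 mm


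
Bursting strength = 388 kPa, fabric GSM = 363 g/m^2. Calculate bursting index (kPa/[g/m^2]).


Formula: Bursting Index = Bursting Strength / Fabric GSM
BI = 388 kPa / 363 g/m^2
BI = 1.069 kPa/(g/m^2)

1.069 kPa/(g/m^2)


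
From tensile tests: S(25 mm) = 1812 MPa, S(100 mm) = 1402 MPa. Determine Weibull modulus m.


Formula: m = ln(L1/L2) / ln(S2/S1)
Step 1: ln(L1/L2) = ln(25/100) = -1.38629
Step 2: S2/S1 = 1402/1812 = 0.77373
Step 3: ln(S2/S1) = ln(0.77373) = -0.25653
Step 4: m = -1.38629 / -0.25653 = 5.40

5.40 (Weibull m)


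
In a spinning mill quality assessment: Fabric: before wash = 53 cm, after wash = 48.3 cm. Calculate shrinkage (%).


Formula: Shrinkage% = ((L_before - L_after) / L_before) * 100
Step 1: Shrinkage = 53 - 48.3 = 4.7 cm
Step 2: Shrinkage% = (4.7 / 53) * 100
Step 3: Shrinkage% = 0.088679 * 100 = 8.8679% ≈ 8.9%

8.9%


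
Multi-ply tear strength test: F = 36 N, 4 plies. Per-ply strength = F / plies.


Formula: Per-ply strength = Total force / Number of plies
Per-ply = 36 N / 4
Per-ply = 9 N

9 N


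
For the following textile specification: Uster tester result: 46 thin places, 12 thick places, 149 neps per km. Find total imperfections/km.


Formula: Total = thin places + thick places + neps
Total = 46 + 12 + 149
Total = 207 imperfections/km

207 imperfections/km


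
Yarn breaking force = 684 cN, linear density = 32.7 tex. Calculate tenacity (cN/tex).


Formula: Tenacity = Breaking force / Linear density
Tenacity = 684 cN / 32.7 tex
Tenacity = 20.92 cN/tex

20.92 cN/tex


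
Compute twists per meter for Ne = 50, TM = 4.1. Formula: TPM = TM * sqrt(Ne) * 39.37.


Formula: TPM = TM * sqrt(Ne) * 39.37
Step 1: sqrt(Ne) = sqrt(50) = 7.0711
Step 2: TM * sqrt(Ne) = 4.1 * 7.0711 = 28.9915
Step 3: TPM = 28.9915 * 39.37 = 1141 twists/m

1141 twists/m


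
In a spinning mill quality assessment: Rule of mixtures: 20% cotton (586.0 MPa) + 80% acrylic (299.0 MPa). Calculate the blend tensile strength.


Formula: Blend property = (fraction_A * property_A) + (fraction_B * property_B)
Step 1: Contribution A = 20/100 * 586.0 MPa = 117.2 MPa
Step 2: Contribution B = 80/100 * 299.0 MPa = 239.2 MPa
Step 3: Blend tensile strength = 117.2 + 239.2 = 356.4 MPa

356.4 MPa


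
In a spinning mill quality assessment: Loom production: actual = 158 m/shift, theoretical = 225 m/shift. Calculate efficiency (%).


Formula: Efficiency% = (Actual output / Theoretical output) * 100
Efficiency% = (158 / 225) * 100
Efficiency% = 0.702222 * 100 = 70.2222% ≈ 70.2%

70.2%


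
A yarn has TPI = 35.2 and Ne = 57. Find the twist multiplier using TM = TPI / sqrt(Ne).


Formula: TM = TPI / sqrt(Ne)
Step 1: sqrt(Ne) = sqrt(57) = 7.5498
Step 2: TM = 35.2 / 7.5498 = 4.66

4.66 TM


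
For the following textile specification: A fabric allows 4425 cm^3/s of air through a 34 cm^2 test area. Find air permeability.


Formula: Air Permeability = Airflow / Test Area
AP = 4425 cm^3/s / 34 cm^2
AP = 130.1 cm^3/s/cm^2

130.1 cm^3/s/cm^2


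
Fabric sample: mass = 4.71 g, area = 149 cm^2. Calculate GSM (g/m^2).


Formula: GSM = mass_g / area_m2
Step 1: Convert area: 149 cm^2 = 149 / 10000 = 0.0149 m^2
Step 2: GSM = 4.71 g / 0.0149 m^2 = 316.1 g/m^2

316.1 g/m^2


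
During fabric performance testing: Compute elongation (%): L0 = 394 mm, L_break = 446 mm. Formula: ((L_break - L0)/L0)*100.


Formula: Elongation (%) = ((L_break - L0) / L0) * 100
Step 1: Extension = 446 - 394 = 52 mm
Step 2: Elongation = (52 / 394) * 100
Step 3: Elongation = 0.13198 * 100 = 13.198% ≈ 13.2%

13.2%


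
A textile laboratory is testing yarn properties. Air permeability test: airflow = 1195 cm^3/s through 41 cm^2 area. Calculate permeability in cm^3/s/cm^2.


Formula: Air Permeability = Airflow / Test Area
AP = 1195 cm^3/s / 41 cm^2
AP = 29.1 cm^3/s/cm^2

29.1 cm^3/s/cm^2


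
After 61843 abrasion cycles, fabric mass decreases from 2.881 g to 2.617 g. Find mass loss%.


Formula: Mass loss% = ((m_before - m_after) / m_before) * 100
Step 1: Mass loss = 2.881 - 2.617 = 0.264 g
Step 2: Ratio = 0.264 / 2.881 = 0.0916348
Step 3: Mass loss% = 0.0916348 * 100 = 9.16348% ≈ 9.16%

9.16%


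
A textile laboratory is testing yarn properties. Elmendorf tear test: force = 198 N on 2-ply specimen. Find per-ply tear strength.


Formula: Per-ply strength = Total force / Number of plies
Per-ply = 198 N / 2
Per-ply = 99 N

99 N


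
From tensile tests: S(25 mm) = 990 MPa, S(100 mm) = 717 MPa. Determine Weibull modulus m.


Formula: m = ln(L1/L2) / ln(S2/S1)
Step 1: ln(L1/L2) = ln(25/100) = -1.38629
Step 2: S2/S1 = 717/990 = 0.72424
Step 3: ln(S2/S1) = ln(0.72424) = -0.32263
Step 4: m = -1.38629 / -0.32263 = 4.30

4.30 (Weibull m)


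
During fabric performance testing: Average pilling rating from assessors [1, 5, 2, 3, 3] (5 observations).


Formula: Mean = sum / count
Sum = 1 + 5 + 2 + 3 + 3 = 14
Mean = 14 / 5 = 2.8

2.8


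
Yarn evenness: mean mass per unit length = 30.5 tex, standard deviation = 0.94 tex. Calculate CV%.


Formula: CV% = (standard deviation / mean) * 100
Step 1: Ratio = 0.94 / 30.5 = 0.03082
Step 2: CV% = 0.03082 * 100 = 3.082% ≈ 3.1%

3.1%


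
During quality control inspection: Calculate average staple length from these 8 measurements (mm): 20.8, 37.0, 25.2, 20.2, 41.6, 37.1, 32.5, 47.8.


Formula: Mean = sum of lengths / count
Sum = 20.8 + 37.0 + 25.2 + 20.2 + 41.6 + 37.1 + 32.5 + 47.8
Sum = 262.2 mm
Mean = 262.2 / 8 = 32.78 mm

32.78 mm


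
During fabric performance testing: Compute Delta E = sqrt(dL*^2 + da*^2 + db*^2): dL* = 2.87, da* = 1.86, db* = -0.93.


Formula: Delta E = sqrt(dL*^2 + da*^2 + db*^2)
Step 1: dL*^2 = 2.87^2 = 8.2369
Step 2: da*^2 = 1.86^2 = 3.4596
Step 3: db*^2 = (-0.93)^2 = 0.8649
Step 4: Sum = 8.2369 + 3.4596 + 0.8649 = 12.5614
Step 5: Delta E = sqrt(12.5614) = 3.54

3.54 Delta E


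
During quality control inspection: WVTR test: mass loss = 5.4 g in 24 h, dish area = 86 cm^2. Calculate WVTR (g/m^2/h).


Formula: WVTR = mass_loss / (area * time)
Step 1: Convert area: 86 cm^2 = 0.0086 m^2
Step 2: WVTR = 5.4 g / (0.0086 m^2 * 24 h)
Step 3: WVTR = 5.4 / 0.2064 = 26.2 g/m^2/h

26.2 g/m^2/h


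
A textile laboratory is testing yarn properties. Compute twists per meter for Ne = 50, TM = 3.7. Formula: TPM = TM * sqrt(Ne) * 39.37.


Formula: TPM = TM * sqrt(Ne) * 39.37
Step 1: sqrt(Ne) = sqrt(50) = 7.0711
Step 2: TM * sqrt(Ne) = 3.7 * 7.0711 = 26.1631
Step 3: TPM = 26.1631 * 39.37 = 1030 twists/m

1030 twists/m


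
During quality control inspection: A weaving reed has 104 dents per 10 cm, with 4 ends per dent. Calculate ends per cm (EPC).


Formula: EPC = (dents per 10 cm * ends per dent) / 10
Step 1: Total ends per 10 cm = 104 * 4 = 416
Step 2: EPC = 416 / 10 = 41.6 ends/cm

41.6 ends/cm


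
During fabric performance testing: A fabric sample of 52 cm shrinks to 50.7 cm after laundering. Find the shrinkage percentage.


Formula: Shrinkage% = ((L_before - L_after) / L_before) * 100
Step 1: Shrinkage = 52 - 50.7 = 1.3 cm
Step 2: Shrinkage% = (1.3 / 52) * 100
Step 3: Shrinkage% = 0.025 * 100 = 2.5%

2.5%


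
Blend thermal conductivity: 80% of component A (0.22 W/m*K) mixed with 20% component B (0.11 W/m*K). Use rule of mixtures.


Formula: Blend property = (fraction_A * property_A) + (fraction_B * property_B)
Step 1: Contribution A = 80/100 * 0.22 W/m*K = 0.176 W/m*K
Step 2: Contribution B = 20/100 * 0.11 W/m*K = 0.022 W/m*K
Step 3: Blend thermal conductivity = 0.176 + 0.022 = 0.198 W/m*K

0.198 W/m*K


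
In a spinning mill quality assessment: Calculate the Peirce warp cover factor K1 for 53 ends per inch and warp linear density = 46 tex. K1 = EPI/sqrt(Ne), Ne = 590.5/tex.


Formula: K1 = EPI / sqrt(Ne), with Ne = 590.5 / tex_warp
Step 1: Ne = 590.5 / 46 = 12.837
Step 2: sqrt(Ne) = sqrt(12.837) = 3.5829
Step 3: K1 = 53 / 3.5829 = 14.8

14.8


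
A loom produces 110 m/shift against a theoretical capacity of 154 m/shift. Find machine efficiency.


Formula: Efficiency% = (Actual output / Theoretical output) * 100
Efficiency% = (110 / 154) * 100
Efficiency% = 0.714286 * 100 = 71.4286% ≈ 71.4%

71.4%


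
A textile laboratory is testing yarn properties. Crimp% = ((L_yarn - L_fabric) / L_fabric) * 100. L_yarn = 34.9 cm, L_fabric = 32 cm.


Formula: Crimp% = ((L_yarn - L_fabric) / L_fabric) * 100
Step 1: Extension = 34.9 - 32 = 2.9 cm
Step 2: Crimp% = (2.9 / 32) * 100
Step 3: Crimp% = 0.090625 * 100 = 9.0625% ≈ 9.1%

9.1%


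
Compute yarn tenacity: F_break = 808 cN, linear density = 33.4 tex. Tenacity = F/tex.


Formula: Tenacity = Breaking force / Linear density
Tenacity = 808 cN / 33.4 tex
Tenacity = 24.19 cN/tex

24.19 cN/tex


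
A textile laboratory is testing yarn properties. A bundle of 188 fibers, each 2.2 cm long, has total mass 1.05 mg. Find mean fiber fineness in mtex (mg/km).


Formula: fineness (mtex) = mass (mg) / total length (km) = (mass_mg / total_length_m) * 1000
Step 1: Convert fiber length: 2.2 cm = 0.022 m
Step 2: Total fiber length = 188 * 0.022 = 4.136 m
Step 3: Linear density = 1.05 mg / 4.136 m = 0.2539 mg/m
Step 4: fineness = 0.2539 * 1000 = 253.9 mtex

253.9 mtex


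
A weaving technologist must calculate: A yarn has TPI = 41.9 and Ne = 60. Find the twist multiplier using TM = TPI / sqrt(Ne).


Formula: TM = TPI / sqrt(Ne)
Step 1: sqrt(Ne) = sqrt(60) = 7.746
Step 2: TM = 41.9 / 7.746 = 5.41

5.41 TM


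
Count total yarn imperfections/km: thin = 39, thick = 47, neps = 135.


Formula: Total = thin places + thick places + neps
Total = 39 + 47 + 135
Total = 221 imperfections/km

221 imperfections/km


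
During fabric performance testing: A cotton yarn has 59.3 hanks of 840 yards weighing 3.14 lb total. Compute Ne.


Formula: Ne = hanks / mass_lb
Substituting: Ne = 59.3 / 3.14
Ne = 18.9

18.9 Ne


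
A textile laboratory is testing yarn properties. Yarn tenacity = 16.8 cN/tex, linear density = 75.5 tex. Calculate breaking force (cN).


Formula: Breaking force = Tenacity * Linear density
F = 16.8 cN/tex * 75.5 tex
F = 1268.40 cN

1268.40 cN


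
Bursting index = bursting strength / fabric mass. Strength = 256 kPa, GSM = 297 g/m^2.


Formula: Bursting Index = Bursting Strength / Fabric GSM
BI = 256 kPa / 297 g/m^2
BI = 0.862 kPa/(g/m^2)

0.862 kPa/(g/m^2)


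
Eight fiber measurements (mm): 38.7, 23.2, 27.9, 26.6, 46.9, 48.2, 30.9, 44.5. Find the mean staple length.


Formula: Mean = sum of lengths / count
Sum = 38.7 + 23.2 + 27.9 + 26.6 + 46.9 + 48.2 + 30.9 + 44.5
Sum = 286.9 mm
Mean = 286.9 / 8 = 35.86 mm

35.86 mm


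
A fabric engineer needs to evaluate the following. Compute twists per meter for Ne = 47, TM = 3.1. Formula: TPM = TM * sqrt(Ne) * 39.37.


Formula: TPM = TM * sqrt(Ne) * 39.37
Step 1: sqrt(Ne) = sqrt(47) = 6.8557
Step 2: TM * sqrt(Ne) = 3.1 * 6.8557 = 21.2527
Step 3: TPM = 21.2527 * 39.37 = 837 twists/m

837 twists/m


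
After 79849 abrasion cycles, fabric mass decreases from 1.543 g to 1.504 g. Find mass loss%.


Formula: Mass loss% = ((m_before - m_after) / m_before) * 100
Step 1: Mass loss = 1.543 - 1.504 = 0.039 g
Step 2: Ratio = 0.039 / 1.543 = 0.0252754
Step 3: Mass loss% = 0.0252754 * 100 = 2.52754% ≈ 2.53%

2.53%


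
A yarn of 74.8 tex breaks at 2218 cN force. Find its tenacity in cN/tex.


Formula: Tenacity = Breaking force / Linear density
Tenacity = 2218 cN / 74.8 tex
Tenacity = 29.65 cN/tex

29.65 cN/tex


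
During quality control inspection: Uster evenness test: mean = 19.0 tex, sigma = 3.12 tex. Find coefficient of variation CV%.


Formula: CV% = (standard deviation / mean) * 100
Step 1: Ratio = 3.12 / 19.0 = 0.164211
Step 2: CV% = 0.164211 * 100 = 16.4211% ≈ 16.4%

16.4%


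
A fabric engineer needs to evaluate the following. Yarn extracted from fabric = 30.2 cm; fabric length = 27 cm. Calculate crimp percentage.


Formula: Crimp% = ((L_yarn - L_fabric) / L_fabric) * 100
Step 1: Extension = 30.2 - 27 = 3.2 cm
Step 2: Crimp% = (3.2 / 27) * 100
Step 3: Crimp% = 0.118519 * 100 = 11.8519% ≈ 11.9%

11.9%


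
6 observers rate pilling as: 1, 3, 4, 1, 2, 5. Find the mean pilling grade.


Formula: Mean = sum / count
Sum = 1 + 3 + 4 + 1 + 2 + 5 = 16
Mean = 16 / 6 = 2.7

2.7


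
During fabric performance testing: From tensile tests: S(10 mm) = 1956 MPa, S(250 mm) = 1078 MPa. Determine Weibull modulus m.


Formula: m = ln(L1/L2) / ln(S2/S1)
Step 1: ln(L1/L2) = ln(10/250) = -3.21888
Step 2: S2/S1 = 1078/1956 = 0.55112
Step 3: ln(S2/S1) = ln(0.55112) = -0.59580
Step 4: m = -3.21888 / -0.59580 = 5.40

5.40 (Weibull m)


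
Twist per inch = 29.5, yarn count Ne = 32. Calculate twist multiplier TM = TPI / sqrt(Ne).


Formula: TM = TPI / sqrt(Ne)
Step 1: sqrt(Ne) = sqrt(32) = 5.6569
Step 2: TM = 29.5 / 5.6569 = 5.21

5.21 TM


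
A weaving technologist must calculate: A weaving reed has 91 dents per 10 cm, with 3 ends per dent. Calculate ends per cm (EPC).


Formula: EPC = (dents per 10 cm * ends per dent) / 10
Step 1: Total ends per 10 cm = 91 * 3 = 273
Step 2: EPC = 273 / 10 = 27.3 ends/cm

27.3 ends/cm


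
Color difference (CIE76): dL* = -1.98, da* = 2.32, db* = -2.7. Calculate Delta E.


Formula: Delta E = sqrt(dL*^2 + da*^2 + db*^2)
Step 1: dL*^2 = (-1.98)^2 = 3.9204
Step 2: da*^2 = 2.32^2 = 5.3824
Step 3: db*^2 = (-2.7)^2 = 7.29
Step 4: Sum = 3.9204 + 5.3824 + 7.29 = 16.5928
Step 5: Delta E = sqrt(16.5928) = 4.07

4.07 Delta E


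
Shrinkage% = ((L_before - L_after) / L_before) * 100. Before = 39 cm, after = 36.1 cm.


Formula: Shrinkage% = ((L_before - L_after) / L_before) * 100
Step 1: Shrinkage = 39 - 36.1 = 2.9 cm
Step 2: Shrinkage% = (2.9 / 39) * 100
Step 3: Shrinkage% = 0.074359 * 100 = 7.4359% ≈ 7.4%

7.4%


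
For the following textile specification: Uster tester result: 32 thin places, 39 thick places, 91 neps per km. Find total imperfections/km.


Formula: Total = thin places + thick places + neps
Total = 32 + 39 + 91
Total = 162 imperfections/km

162 imperfections/km


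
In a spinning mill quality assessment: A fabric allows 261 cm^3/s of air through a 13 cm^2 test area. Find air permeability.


Formula: Air Permeability = Airflow / Test Area
AP = 261 cm^3/s / 13 cm^2
AP = 20.1 cm^3/s/cm^2

20.1 cm^3/s/cm^2


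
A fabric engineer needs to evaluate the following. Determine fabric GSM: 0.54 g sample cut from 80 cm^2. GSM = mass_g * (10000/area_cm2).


Formula: GSM = mass_g / area_m2
Step 1: Convert area: 80 cm^2 = 80 / 10000 = 0.008 m^2
Step 2: GSM = 0.54 g / 0.008 m^2 = 67.5 g/m^2

67.5 g/m^2


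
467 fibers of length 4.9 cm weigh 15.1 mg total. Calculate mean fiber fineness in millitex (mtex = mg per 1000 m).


Formula: fineness (mtex) = mass (mg) / total length (km) = (mass_mg / total_length_m) * 1000
Step 1: Convert fiber length: 4.9 cm = 0.049 m
Step 2: Total fiber length = 467 * 0.049 = 22.883 m
Step 3: Linear density = 15.1 mg / 22.883 m = 0.6599 mg/m
Step 4: fineness = 0.6599 * 1000 = 659.9 mtex

659.9 mtex


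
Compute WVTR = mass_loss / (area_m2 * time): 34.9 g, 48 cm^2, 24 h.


Formula: WVTR = mass_loss / (area * time)
Step 1: Convert area: 48 cm^2 = 0.0048 m^2
Step 2: WVTR = 34.9 g / (0.0048 m^2 * 24 h)
Step 3: WVTR = 34.9 / 0.1152 = 303.0 g/m^2/h

303.0 g/m^2/h


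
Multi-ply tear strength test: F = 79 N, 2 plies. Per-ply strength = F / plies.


Formula: Per-ply strength = Total force / Number of plies
Per-ply = 79 N / 2
Per-ply = 39.5 N

39.5 N


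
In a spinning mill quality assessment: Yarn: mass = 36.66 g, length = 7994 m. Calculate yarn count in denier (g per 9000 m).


Formula: den = (mass_g / length_m) * 9000
Substituting: den = (36.66 / 7994) * 9000
Intermediate: 36.66 / 7994 = 0.00458594 g/m
den = 0.00458594 * 9000 = 41.3 denier

41.3 denier


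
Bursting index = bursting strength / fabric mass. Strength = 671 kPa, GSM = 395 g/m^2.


Formula: Bursting Index = Bursting Strength / Fabric GSM
BI = 671 kPa / 395 g/m^2
BI = 1.699 kPa/(g/m^2)

1.699 kPa/(g/m^2)


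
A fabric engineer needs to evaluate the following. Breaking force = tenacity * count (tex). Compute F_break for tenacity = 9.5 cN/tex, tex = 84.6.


Formula: Breaking force = Tenacity * Linear density
F = 9.5 cN/tex * 84.6 tex
F = 803.70 cN

803.70 cN


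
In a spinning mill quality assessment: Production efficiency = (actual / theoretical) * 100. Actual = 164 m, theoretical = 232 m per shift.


Formula: Efficiency% = (Actual output / Theoretical output) * 100
Efficiency% = (164 / 232) * 100
Efficiency% = 0.706897 * 100 = 70.6897% ≈ 70.7%

70.7%


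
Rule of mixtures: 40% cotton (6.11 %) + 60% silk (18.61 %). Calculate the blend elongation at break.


Formula: Blend property = (fraction_A * property_A) + (fraction_B * property_B)
Step 1: Contribution A = 40/100 * 6.11 % = 2.444 %
Step 2: Contribution B = 60/100 * 18.61 % = 11.166 %
Step 3: Blend elongation at break = 2.444 + 11.166 = 13.61 %

13.61 %


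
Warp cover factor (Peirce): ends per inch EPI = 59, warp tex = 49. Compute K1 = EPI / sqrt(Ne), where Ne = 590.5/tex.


Formula: K1 = EPI / sqrt(Ne), with Ne = 590.5 / tex_warp
Step 1: Ne = 590.5 / 49 = 12.051
Step 2: sqrt(Ne) = sqrt(12.051) = 3.4715
Step 3: K1 = 59 / 3.4715 = 17.0

17.0


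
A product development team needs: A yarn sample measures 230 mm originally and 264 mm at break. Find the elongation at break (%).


Formula: Elongation (%) = ((L_break - L0) / L0) * 100
Step 1: Extension = 264 - 230 = 34 mm
Step 2: Elongation = (34 / 230) * 100
Step 3: Elongation = 0.147826 * 100 = 14.7826% ≈ 14.8%

14.8%


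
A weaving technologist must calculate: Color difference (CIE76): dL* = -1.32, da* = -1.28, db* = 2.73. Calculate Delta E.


Formula: Delta E = sqrt(dL*^2 + da*^2 + db*^2)
Step 1: dL*^2 = (-1.32)^2 = 1.7424
Step 2: da*^2 = (-1.28)^2 = 1.6384
Step 3: db*^2 = 2.73^2 = 7.4529
Step 4: Sum = 1.7424 + 1.6384 + 7.4529 = 10.8337
Step 5: Delta E = sqrt(10.8337) = 3.29

3.29 Delta E


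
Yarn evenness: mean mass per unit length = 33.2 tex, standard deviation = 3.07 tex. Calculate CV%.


Formula: CV% = (standard deviation / mean) * 100
Step 1: Ratio = 3.07 / 33.2 = 0.09247
Step 2: CV% = 0.09247 * 100 = 9.247% ≈ 9.2%

9.2%


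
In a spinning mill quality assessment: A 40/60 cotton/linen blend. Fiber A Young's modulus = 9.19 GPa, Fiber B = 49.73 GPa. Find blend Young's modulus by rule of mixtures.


Formula: Blend property = (fraction_A * property_A) + (fraction_B * property_B)
Step 1: Contribution A = 40/100 * 9.19 GPa = 3.676 GPa
Step 2: Contribution B = 60/100 * 49.73 GPa = 29.838 GPa
Step 3: Blend Young's modulus = 3.676 + 29.838 = 33.514 GPa

33.514 GPa


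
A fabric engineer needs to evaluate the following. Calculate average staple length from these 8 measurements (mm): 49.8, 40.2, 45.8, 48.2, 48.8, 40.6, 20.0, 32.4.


Formula: Mean = sum of lengths / count
Sum = 49.8 + 40.2 + 45.8 + 48.2 + 48.8 + 40.6 + 20.0 + 32.4
Sum = 325.8 mm
Mean = 325.8 / 8 = 40.73 mm

40.73 mm


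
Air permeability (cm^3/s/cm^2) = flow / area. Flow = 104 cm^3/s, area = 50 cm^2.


Formula: Air Permeability = Airflow / Test Area
AP = 104 cm^3/s / 50 cm^2
AP = 2.1 cm^3/s/cm^2

2.1 cm^3/s/cm^2


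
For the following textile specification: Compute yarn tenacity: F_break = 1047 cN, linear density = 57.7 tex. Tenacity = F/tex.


Formula: Tenacity = Breaking force / Linear density
Tenacity = 1047 cN / 57.7 tex
Tenacity = 18.15 cN/tex

18.15 cN/tex


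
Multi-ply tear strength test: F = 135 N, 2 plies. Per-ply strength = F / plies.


Formula: Per-ply strength = Total force / Number of plies
Per-ply = 135 N / 2
Per-ply = 67.5 N

67.5 N


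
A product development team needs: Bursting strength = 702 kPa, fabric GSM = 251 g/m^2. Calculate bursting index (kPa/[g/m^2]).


Formula: Bursting Index = Bursting Strength / Fabric GSM
BI = 702 kPa / 251 g/m^2
BI = 2.797 kPa/(g/m^2)

2.797 kPa/(g/m^2)


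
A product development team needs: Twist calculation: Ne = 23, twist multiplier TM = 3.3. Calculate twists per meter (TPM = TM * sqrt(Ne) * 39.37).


Formula: TPM = TM * sqrt(Ne) * 39.37
Step 1: sqrt(Ne) = sqrt(23) = 4.7958
Step 2: TM * sqrt(Ne) = 3.3 * 4.7958 = 15.8261
Step 3: TPM = 15.8261 * 39.37 = 623 twists/m

623 twists/m


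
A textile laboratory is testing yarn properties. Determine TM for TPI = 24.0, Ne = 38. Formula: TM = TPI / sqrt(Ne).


Formula: TM = TPI / sqrt(Ne)
Step 1: sqrt(Ne) = sqrt(38) = 6.1644
Step 2: TM = 24.0 / 6.1644 = 3.89

3.89 TM


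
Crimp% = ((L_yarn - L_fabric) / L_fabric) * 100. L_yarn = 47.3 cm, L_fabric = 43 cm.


Formula: Crimp% = ((L_yarn - L_fabric) / L_fabric) * 100
Step 1: Extension = 47.3 - 43 = 4.3 cm
Step 2: Crimp% = (4.3 / 43) * 100
Step 3: Crimp% = 0.1 * 100 = 10.0%

10.0%


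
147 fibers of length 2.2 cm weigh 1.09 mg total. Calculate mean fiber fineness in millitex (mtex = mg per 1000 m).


Formula: fineness (mtex) = mass (mg) / total length (km) = (mass_mg / total_length_m) * 1000
Step 1: Convert fiber length: 2.2 cm = 0.022 m
Step 2: Total fiber length = 147 * 0.022 = 3.234 m
Step 3: Linear density = 1.09 mg / 3.234 m = 0.3370 mg/m
Step 4: fineness = 0.3370 * 1000 = 337.0 mtex

337.0 mtex


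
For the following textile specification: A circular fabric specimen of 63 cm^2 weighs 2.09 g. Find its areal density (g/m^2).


Formula: GSM = mass_g / area_m2
Step 1: Convert area: 63 cm^2 = 63 / 10000 = 0.0063 m^2
Step 2: GSM = 2.09 g / 0.0063 m^2 = 331.7 g/m^2

331.7 g/m^2


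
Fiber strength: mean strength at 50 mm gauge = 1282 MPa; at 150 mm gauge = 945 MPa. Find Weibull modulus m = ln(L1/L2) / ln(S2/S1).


Formula: m = ln(L1/L2) / ln(S2/S1)
Step 1: ln(L1/L2) = ln(50/150) = -1.09861
Step 2: S2/S1 = 945/1282 = 0.73713
Step 3: ln(S2/S1) = ln(0.73713) = -0.30499
Step 4: m = -1.09861 / -0.30499 = 3.60

3.60 (Weibull m)


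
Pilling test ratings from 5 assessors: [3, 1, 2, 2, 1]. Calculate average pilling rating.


Formula: Mean = sum / count
Sum = 3 + 1 + 2 + 2 + 1 = 9
Mean = 9 / 5 = 1.8

1.8


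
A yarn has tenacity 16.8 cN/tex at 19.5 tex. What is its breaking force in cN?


Formula: Breaking force = Tenacity * Linear density
F = 16.8 cN/tex * 19.5 tex
F = 327.60 cN

327.60 cN


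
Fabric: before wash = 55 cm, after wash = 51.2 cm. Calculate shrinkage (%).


Formula: Shrinkage% = ((L_before - L_after) / L_before) * 100
Step 1: Shrinkage = 55 - 51.2 = 3.8 cm
Step 2: Shrinkage% = (3.8 / 55) * 100
Step 3: Shrinkage% = 0.069091 * 100 = 6.9091% ≈ 6.9%

6.9%


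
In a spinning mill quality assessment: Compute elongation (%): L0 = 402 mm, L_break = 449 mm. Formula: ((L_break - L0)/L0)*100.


Formula: Elongation (%) = ((L_break - L0) / L0) * 100
Step 1: Extension = 449 - 402 = 47 mm
Step 2: Elongation = (47 / 402) * 100
Step 3: Elongation = 0.116915 * 100 = 11.6915% ≈ 11.7%

11.7%


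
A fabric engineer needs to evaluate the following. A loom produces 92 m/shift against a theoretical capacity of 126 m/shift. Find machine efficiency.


Formula: Efficiency% = (Actual output / Theoretical output) * 100
Efficiency% = (92 / 126) * 100
Efficiency% = 0.730159 * 100 = 73.0159% ≈ 73.0%

73.0%


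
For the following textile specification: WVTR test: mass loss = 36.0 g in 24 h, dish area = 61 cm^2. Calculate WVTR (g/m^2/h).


Formula: WVTR = mass_loss / (area * time)
Step 1: Convert area: 61 cm^2 = 0.0061 m^2
Step 2: WVTR = 36.0 g / (0.0061 m^2 * 24 h)
Step 3: WVTR = 36.0 / 0.1464 = 245.9 g/m^2/h

245.9 g/m^2/h


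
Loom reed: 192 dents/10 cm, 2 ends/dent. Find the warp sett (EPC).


Formula: EPC = (dents per 10 cm * ends per dent) / 10
Step 1: Total ends per 10 cm = 192 * 2 = 384
Step 2: EPC = 384 / 10 = 38.4 ends/cm

38.4 ends/cm


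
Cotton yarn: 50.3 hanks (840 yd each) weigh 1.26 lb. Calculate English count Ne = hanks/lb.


Formula: Ne = hanks / mass_lb
Substituting: Ne = 50.3 / 1.26
Ne = 39.9

39.9 Ne


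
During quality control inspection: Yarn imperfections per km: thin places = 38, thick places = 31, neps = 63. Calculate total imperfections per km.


Formula: Total = thin places + thick places + neps
Total = 38 + 31 + 63
Total = 132 imperfections/km

132 imperfections/km


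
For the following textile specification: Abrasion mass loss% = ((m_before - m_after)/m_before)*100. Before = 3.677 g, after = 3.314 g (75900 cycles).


Formula: Mass loss% = ((m_before - m_after) / m_before) * 100
Step 1: Mass loss = 3.677 - 3.314 = 0.363 g
Step 2: Ratio = 0.363 / 3.677 = 0.0987218
Step 3: Mass loss% = 0.0987218 * 100 = 9.87218% ≈ 9.87%

9.87%


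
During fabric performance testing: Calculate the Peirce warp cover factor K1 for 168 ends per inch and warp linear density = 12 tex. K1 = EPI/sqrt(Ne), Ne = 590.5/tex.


Formula: K1 = EPI / sqrt(Ne), with Ne = 590.5 / tex_warp
Step 1: Ne = 590.5 / 12 = 49.208
Step 2: sqrt(Ne) = sqrt(49.208) = 7.0148
Step 3: K1 = 168 / 7.0148 = 23.9

23.9


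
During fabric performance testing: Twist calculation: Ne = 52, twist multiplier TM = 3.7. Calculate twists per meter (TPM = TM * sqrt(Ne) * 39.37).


Formula: TPM = TM * sqrt(Ne) * 39.37
Step 1: sqrt(Ne) = sqrt(52) = 7.2111
Step 2: TM * sqrt(Ne) = 3.7 * 7.2111 = 26.6811
Step 3: TPM = 26.6811 * 39.37 = 1050 twists/m

1050 twists/m


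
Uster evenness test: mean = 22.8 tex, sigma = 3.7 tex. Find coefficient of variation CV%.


Formula: CV% = (standard deviation / mean) * 100
Step 1: Ratio = 3.7 / 22.8 = 0.162281
Step 2: CV% = 0.162281 * 100 = 16.2281% ≈ 16.2%

16.2%


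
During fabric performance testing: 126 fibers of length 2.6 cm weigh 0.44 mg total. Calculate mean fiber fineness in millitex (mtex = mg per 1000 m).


Formula: fineness (mtex) = mass (mg) / total length (km) = (mass_mg / total_length_m) * 1000
Step 1: Convert fiber length: 2.6 cm = 0.026 m
Step 2: Total fiber length = 126 * 0.026 = 3.276 m
Step 3: Linear density = 0.44 mg / 3.276 m = 0.1343 mg/m
Step 4: fineness = 0.1343 * 1000 = 134.3 mtex

134.3 mtex


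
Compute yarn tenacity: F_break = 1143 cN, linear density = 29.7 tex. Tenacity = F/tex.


Formula: Tenacity = Breaking force / Linear density
Tenacity = 1143 cN / 29.7 tex
Tenacity = 38.48 cN/tex

38.48 cN/tex


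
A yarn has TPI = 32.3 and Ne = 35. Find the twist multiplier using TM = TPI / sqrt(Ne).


Formula: TM = TPI / sqrt(Ne)
Step 1: sqrt(Ne) = sqrt(35) = 5.9161
Step 2: TM = 32.3 / 5.9161 = 5.46

5.46 TM


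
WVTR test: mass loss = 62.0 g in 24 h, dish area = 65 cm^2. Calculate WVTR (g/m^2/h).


Formula: WVTR = mass_loss / (area * time)
Step 1: Convert area: 65 cm^2 = 0.0065 m^2
Step 2: WVTR = 62.0 g / (0.0065 m^2 * 24 h)
Step 3: WVTR = 62.0 / 0.156 = 397.4 g/m^2/h

397.4 g/m^2/h


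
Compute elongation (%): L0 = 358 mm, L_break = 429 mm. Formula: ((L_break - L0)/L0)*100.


Formula: Elongation (%) = ((L_break - L0) / L0) * 100
Step 1: Extension = 429 - 358 = 71 mm
Step 2: Elongation = (71 / 358) * 100
Step 3: Elongation = 0.198324 * 100 = 19.8324% ≈ 19.8%

19.8%


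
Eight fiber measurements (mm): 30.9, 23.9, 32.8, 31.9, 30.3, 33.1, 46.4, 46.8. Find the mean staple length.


Formula: Mean = sum of lengths / count
Sum = 30.9 + 23.9 + 32.8 + 31.9 + 30.3 + 33.1 + 46.4 + 46.8
Sum = 276.1 mm
Mean = 276.1 / 8 = 34.51 mm

34.51 mm


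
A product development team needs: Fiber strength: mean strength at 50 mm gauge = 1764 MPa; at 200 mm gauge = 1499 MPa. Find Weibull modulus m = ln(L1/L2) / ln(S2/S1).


Formula: m = ln(L1/L2) / ln(S2/S1)
Step 1: ln(L1/L2) = ln(50/200) = -1.38629
Step 2: S2/S1 = 1499/1764 = 0.84977
Step 3: ln(S2/S1) = ln(0.84977) = -0.16279
Step 4: m = -1.38629 / -0.16279 = 8.52

8.52 (Weibull m)


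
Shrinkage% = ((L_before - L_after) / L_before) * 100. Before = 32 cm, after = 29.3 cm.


Formula: Shrinkage% = ((L_before - L_after) / L_before) * 100
Step 1: Shrinkage = 32 - 29.3 = 2.7 cm
Step 2: Shrinkage% = (2.7 / 32) * 100
Step 3: Shrinkage% = 0.084375 * 100 = 8.4375% ≈ 8.4%

8.4%


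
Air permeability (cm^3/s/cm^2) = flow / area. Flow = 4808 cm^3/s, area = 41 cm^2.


Formula: Air Permeability = Airflow / Test Area
AP = 4808 cm^3/s / 41 cm^2
AP = 117.3 cm^3/s/cm^2

117.3 cm^3/s/cm^2


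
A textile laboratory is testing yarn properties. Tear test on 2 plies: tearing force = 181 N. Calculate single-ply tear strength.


Formula: Per-ply strength = Total force / Number of plies
Per-ply = 181 N / 2
Per-ply = 90.5 N

90.5 N


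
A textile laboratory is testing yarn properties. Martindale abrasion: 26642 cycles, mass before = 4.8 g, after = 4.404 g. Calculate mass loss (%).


Formula: Mass loss% = ((m_before - m_after) / m_before) * 100
Step 1: Mass loss = 4.8 - 4.404 = 0.396 g
Step 2: Ratio = 0.396 / 4.8 = 0.0825
Step 3: Mass loss% = 0.0825 * 100 = 8.25%

8.25%


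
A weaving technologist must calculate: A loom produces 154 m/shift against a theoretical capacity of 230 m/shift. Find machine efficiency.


Formula: Efficiency% = (Actual output / Theoretical output) * 100
Efficiency% = (154 / 230) * 100
Efficiency% = 0.669565 * 100 = 66.9565% ≈ 67.0%

67.0%


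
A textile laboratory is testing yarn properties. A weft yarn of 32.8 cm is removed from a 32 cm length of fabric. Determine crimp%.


Formula: Crimp% = ((L_yarn - L_fabric) / L_fabric) * 100
Step 1: Extension = 32.8 - 32 = 0.8 cm
Step 2: Crimp% = (0.8 / 32) * 100
Step 3: Crimp% = 0.025 * 100 = 2.5%

2.5%


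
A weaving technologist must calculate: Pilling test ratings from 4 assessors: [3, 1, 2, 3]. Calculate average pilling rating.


Formula: Mean = sum / count
Sum = 3 + 1 + 2 + 3 = 9
Mean = 9 / 4 = 2.3

2.3


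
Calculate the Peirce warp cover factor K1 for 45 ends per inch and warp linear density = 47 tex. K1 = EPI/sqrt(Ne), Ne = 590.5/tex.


Formula: K1 = EPI / sqrt(Ne), with Ne = 590.5 / tex_warp
Step 1: Ne = 590.5 / 47 = 12.564
Step 2: sqrt(Ne) = sqrt(12.564) = 3.5446
Step 3: K1 = 45 / 3.5446 = 12.7

12.7


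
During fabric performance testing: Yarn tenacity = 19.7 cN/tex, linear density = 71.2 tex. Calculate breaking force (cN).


Formula: Breaking force = Tenacity * Linear density
F = 19.7 cN/tex * 71.2 tex
F = 1402.64 cN

1402.64 cN


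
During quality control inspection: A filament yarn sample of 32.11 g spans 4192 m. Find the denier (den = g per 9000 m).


Formula: den = (mass_g / length_m) * 9000
Substituting: den = (32.11 / 4192) * 9000
Intermediate: 32.11 / 4192 = 0.00765983 g/m
den = 0.00765983 * 9000 = 68.9 denier

68.9 denier


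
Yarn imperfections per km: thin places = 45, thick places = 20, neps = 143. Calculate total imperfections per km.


Formula: Total = thin places + thick places + neps
Total = 45 + 20 + 143
Total = 208 imperfections/km

208 imperfections/km


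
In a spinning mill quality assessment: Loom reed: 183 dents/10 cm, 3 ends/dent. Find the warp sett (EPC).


Formula: EPC = (dents per 10 cm * ends per dent) / 10
Step 1: Total ends per 10 cm = 183 * 3 = 549
Step 2: EPC = 549 / 10 = 54.9 ends/cm

54.9 ends/cm


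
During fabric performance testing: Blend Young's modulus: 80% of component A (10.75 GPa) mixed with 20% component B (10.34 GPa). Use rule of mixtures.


Formula: Blend property = (fraction_A * property_A) + (fraction_B * property_B)
Step 1: Contribution A = 80/100 * 10.75 GPa = 8.6 GPa
Step 2: Contribution B = 20/100 * 10.34 GPa = 2.068 GPa
Step 3: Blend Young's modulus = 8.6 + 2.068 = 10.668 GPa

10.668 GPa


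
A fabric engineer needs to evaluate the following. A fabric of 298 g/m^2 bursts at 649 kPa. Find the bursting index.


Formula: Bursting Index = Bursting Strength / Fabric GSM
BI = 649 kPa / 298 g/m^2
BI = 2.178 kPa/(g/m^2)

2.178 kPa/(g/m^2)


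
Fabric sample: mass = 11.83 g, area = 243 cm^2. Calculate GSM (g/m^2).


Formula: GSM = mass_g / area_m2
Step 1: Convert area: 243 cm^2 = 243 / 10000 = 0.0243 m^2
Step 2: GSM = 11.83 g / 0.0243 m^2 = 486.8 g/m^2

486.8 g/m^2


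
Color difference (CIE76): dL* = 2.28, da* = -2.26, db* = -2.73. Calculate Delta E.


Formula: Delta E = sqrt(dL*^2 + da*^2 + db*^2)
Step 1: dL*^2 = 2.28^2 = 5.1984
Step 2: da*^2 = (-2.26)^2 = 5.1076
Step 3: db*^2 = (-2.73)^2 = 7.4529
Step 4: Sum = 5.1984 + 5.1076 + 7.4529 = 17.7589
Step 5: Delta E = sqrt(17.7589) = 4.21

4.21 Delta E
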